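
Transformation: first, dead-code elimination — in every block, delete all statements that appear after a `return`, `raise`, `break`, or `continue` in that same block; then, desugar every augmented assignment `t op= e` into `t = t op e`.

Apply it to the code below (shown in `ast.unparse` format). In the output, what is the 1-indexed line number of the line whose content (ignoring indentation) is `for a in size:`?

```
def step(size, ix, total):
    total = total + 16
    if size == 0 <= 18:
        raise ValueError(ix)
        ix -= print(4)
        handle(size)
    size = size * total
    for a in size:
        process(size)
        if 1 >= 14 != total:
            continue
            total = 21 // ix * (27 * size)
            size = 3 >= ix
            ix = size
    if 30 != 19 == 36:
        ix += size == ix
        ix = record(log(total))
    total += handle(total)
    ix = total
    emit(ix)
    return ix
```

6

Transformed code:
def step(size, ix, total):
    total = total + 16
    if size == 0 <= 18:
        raise ValueError(ix)
    size = size * total
    for a in size:
        process(size)
        if 1 >= 14 != total:
            continue
    if 30 != 19 == 36:
        ix = ix + (size == ix)
        ix = record(log(total))
    total = total + handle(total)
    ix = total
    emit(ix)
    return ix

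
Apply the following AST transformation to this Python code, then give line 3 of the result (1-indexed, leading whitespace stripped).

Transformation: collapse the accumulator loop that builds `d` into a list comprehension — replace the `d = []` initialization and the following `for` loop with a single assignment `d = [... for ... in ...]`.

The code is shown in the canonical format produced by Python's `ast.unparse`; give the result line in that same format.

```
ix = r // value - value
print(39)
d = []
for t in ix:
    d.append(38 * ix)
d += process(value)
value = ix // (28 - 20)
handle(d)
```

d = [38 * ix for t in ix]

Transformed code:
ix = r // value - value
print(39)
d = [38 * ix for t in ix]
d += process(value)
value = ix // (28 - 20)
handle(d)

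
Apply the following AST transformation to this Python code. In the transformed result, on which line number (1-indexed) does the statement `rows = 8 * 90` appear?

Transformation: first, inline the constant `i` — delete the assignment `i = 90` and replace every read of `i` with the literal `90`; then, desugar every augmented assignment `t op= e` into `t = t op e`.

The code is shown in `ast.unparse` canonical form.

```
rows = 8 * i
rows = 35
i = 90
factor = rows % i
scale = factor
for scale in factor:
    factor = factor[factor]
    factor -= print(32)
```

Transformed code:
rows = 8 * 90
rows = 35
factor = rows % 90
scale = factor
for scale in factor:
    factor = factor[factor]
    factor = factor - print(32)

1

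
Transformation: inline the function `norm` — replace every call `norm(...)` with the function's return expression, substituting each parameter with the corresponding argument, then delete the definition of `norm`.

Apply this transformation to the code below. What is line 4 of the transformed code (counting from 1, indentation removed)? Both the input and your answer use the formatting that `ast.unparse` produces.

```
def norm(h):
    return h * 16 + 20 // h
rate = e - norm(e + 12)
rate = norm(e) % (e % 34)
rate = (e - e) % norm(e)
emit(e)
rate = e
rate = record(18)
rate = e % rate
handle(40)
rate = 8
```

emit(e)

Transformed code:
rate = e - ((e + 12) * 16 + 20 // (e + 12))
rate = (e * 16 + 20 // e) % (e % 34)
rate = (e - e) % (e * 16 + 20 // e)
emit(e)
rate = e
rate = record(18)
rate = e % rate
handle(40)
rate = 8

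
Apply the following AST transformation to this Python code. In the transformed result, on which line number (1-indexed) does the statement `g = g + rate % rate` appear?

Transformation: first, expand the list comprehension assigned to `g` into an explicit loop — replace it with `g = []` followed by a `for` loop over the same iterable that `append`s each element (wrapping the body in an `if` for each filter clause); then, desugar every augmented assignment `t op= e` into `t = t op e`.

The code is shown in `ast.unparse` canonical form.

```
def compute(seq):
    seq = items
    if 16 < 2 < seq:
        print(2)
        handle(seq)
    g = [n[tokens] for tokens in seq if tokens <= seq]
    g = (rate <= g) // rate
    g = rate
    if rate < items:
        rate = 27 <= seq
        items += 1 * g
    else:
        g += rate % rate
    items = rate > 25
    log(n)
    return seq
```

16

Transformed code:
def compute(seq):
    seq = items
    if 16 < 2 < seq:
        print(2)
        handle(seq)
    g = []
    for tokens in seq:
        if tokens <= seq:
            g.append(n[tokens])
    g = (rate <= g) // rate
    g = rate
    if rate < items:
        rate = 27 <= seq
        items = items + 1 * g
    else:
        g = g + rate % rate
    items = rate > 25
    log(n)
    return seq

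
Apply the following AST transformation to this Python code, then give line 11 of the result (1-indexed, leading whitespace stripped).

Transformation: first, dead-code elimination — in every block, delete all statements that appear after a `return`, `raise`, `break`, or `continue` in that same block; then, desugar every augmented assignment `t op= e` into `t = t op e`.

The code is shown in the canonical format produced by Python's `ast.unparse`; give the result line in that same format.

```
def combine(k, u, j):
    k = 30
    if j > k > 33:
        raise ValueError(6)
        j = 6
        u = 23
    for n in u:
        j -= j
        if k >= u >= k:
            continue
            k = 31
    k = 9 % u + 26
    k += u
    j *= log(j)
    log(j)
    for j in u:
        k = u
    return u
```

j = j * log(j)

Transformed code:
def combine(k, u, j):
    k = 30
    if j > k > 33:
        raise ValueError(6)
    for n in u:
        j = j - j
        if k >= u >= k:
            continue
    k = 9 % u + 26
    k = k + u
    j = j * log(j)
    log(j)
    for j in u:
        k = u
    return u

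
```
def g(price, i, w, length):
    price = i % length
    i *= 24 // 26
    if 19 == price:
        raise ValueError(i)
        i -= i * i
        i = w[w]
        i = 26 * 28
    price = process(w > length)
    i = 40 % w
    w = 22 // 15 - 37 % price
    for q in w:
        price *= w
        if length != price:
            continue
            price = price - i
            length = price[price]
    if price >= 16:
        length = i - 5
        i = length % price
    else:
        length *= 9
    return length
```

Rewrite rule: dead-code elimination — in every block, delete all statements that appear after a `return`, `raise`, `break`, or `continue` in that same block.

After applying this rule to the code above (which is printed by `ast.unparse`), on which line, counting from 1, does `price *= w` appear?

10

Transformed code:
def g(price, i, w, length):
    price = i % length
    i *= 24 // 26
    if 19 == price:
        raise ValueError(i)
    price = process(w > length)
    i = 40 % w
    w = 22 // 15 - 37 % price
    for q in w:
        price *= w
        if length != price:
            continue
    if price >= 16:
        length = i - 5
        i = length % price
    else:
        length *= 9
    return length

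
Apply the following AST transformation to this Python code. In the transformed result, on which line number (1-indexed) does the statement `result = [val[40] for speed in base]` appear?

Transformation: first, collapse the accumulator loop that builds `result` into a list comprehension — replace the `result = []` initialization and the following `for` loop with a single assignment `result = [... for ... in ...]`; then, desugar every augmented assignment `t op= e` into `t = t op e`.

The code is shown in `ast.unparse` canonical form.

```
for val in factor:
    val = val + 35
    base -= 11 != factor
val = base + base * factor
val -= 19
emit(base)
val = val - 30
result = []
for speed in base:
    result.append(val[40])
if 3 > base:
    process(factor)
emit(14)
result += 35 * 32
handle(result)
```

Transformed code:
for val in factor:
    val = val + 35
    base = base - (11 != factor)
val = base + base * factor
val = val - 19
emit(base)
val = val - 30
result = [val[40] for speed in base]
if 3 > base:
    process(factor)
emit(14)
result = result + 35 * 32
handle(result)

8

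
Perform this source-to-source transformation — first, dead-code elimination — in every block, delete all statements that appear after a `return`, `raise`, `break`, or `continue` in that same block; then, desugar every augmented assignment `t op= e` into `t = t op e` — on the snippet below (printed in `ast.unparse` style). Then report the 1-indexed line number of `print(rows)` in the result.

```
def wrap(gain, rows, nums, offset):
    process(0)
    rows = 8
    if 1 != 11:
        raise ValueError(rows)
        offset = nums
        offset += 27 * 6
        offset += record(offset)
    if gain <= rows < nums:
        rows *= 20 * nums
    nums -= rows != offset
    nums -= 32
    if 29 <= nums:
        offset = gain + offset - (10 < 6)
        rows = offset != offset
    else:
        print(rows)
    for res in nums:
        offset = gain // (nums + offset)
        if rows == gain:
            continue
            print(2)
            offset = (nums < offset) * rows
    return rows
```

14

Transformed code:
def wrap(gain, rows, nums, offset):
    process(0)
    rows = 8
    if 1 != 11:
        raise ValueError(rows)
    if gain <= rows < nums:
        rows = rows * (20 * nums)
    nums = nums - (rows != offset)
    nums = nums - 32
    if 29 <= nums:
        offset = gain + offset - (10 < 6)
        rows = offset != offset
    else:
        print(rows)
    for res in nums:
        offset = gain // (nums + offset)
        if rows == gain:
            continue
    return rows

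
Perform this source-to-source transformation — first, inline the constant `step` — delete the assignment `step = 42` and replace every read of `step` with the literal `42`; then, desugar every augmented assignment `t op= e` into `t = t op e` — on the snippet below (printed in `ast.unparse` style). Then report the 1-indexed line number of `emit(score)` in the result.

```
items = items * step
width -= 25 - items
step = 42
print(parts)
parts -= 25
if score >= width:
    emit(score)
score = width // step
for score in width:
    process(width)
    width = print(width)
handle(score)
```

Transformed code:
items = items * 42
width = width - (25 - items)
print(parts)
parts = parts - 25
if score >= width:
    emit(score)
score = width // 42
for score in width:
    process(width)
    width = print(width)
handle(score)

6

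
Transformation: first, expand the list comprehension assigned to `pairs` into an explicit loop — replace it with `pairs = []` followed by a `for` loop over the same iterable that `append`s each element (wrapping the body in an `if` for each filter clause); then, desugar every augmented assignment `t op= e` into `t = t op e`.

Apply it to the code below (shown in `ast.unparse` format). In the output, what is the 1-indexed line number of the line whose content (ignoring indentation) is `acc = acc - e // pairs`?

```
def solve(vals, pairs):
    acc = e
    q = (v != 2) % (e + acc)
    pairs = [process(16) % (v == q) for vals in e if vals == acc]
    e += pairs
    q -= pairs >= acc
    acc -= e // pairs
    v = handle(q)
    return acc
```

Transformed code:
def solve(vals, pairs):
    acc = e
    q = (v != 2) % (e + acc)
    pairs = []
    for vals in e:
        if vals == acc:
            pairs.append(process(16) % (v == q))
    e = e + pairs
    q = q - (pairs >= acc)
    acc = acc - e // pairs
    v = handle(q)
    return acc

10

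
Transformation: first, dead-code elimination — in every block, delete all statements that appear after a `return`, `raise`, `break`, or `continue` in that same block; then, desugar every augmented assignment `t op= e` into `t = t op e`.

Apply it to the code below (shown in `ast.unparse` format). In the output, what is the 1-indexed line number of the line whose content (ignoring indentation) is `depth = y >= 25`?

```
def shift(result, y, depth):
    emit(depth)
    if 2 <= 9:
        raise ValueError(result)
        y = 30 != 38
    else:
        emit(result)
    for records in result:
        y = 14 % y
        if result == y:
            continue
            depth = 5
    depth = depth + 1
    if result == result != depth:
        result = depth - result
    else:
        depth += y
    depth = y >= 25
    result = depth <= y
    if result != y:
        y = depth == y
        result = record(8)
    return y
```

16

Transformed code:
def shift(result, y, depth):
    emit(depth)
    if 2 <= 9:
        raise ValueError(result)
    else:
        emit(result)
    for records in result:
        y = 14 % y
        if result == y:
            continue
    depth = depth + 1
    if result == result != depth:
        result = depth - result
    else:
        depth = depth + y
    depth = y >= 25
    result = depth <= y
    if result != y:
        y = depth == y
        result = record(8)
    return y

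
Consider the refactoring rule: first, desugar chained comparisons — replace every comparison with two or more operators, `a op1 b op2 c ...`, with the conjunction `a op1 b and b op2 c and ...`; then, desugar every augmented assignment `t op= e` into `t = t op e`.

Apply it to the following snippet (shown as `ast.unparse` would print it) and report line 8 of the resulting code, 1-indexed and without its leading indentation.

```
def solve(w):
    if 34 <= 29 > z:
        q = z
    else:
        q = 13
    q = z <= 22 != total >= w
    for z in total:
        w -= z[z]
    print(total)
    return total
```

w = w - z[z]

Transformed code:
def solve(w):
    if 34 <= 29 and 29 > z:
        q = z
    else:
        q = 13
    q = z <= 22 and 22 != total and (total >= w)
    for z in total:
        w = w - z[z]
    print(total)
    return total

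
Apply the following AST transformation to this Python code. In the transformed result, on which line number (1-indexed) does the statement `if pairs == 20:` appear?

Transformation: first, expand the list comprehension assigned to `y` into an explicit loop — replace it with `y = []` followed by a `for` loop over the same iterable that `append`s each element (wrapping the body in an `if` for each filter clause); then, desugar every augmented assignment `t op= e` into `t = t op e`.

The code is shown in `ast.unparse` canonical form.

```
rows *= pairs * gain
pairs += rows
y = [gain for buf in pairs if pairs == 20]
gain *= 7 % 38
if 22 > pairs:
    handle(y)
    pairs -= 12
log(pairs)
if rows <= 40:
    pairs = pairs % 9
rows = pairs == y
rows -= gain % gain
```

Transformed code:
rows = rows * (pairs * gain)
pairs = pairs + rows
y = []
for buf in pairs:
    if pairs == 20:
        y.append(gain)
gain = gain * (7 % 38)
if 22 > pairs:
    handle(y)
    pairs = pairs - 12
log(pairs)
if rows <= 40:
    pairs = pairs % 9
rows = pairs == y
rows = rows - gain % gain

5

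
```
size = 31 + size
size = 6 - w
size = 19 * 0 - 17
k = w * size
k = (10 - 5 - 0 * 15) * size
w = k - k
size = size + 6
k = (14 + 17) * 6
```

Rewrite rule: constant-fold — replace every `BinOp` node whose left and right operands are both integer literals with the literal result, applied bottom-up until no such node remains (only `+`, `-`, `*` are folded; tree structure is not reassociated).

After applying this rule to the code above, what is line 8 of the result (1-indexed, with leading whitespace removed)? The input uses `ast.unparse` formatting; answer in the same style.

k = 186

Transformed code:
size = 31 + size
size = 6 - w
size = -17
k = w * size
k = 5 * size
w = k - k
size = size + 6
k = 186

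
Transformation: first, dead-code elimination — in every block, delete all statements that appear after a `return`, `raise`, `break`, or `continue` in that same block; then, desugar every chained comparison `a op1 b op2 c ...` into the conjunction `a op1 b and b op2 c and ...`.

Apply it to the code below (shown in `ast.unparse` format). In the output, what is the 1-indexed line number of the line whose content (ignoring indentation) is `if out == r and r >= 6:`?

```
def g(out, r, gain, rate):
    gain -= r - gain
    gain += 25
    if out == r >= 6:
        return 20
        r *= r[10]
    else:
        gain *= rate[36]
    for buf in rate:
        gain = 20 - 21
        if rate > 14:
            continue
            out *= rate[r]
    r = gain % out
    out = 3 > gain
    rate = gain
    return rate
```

4

Transformed code:
def g(out, r, gain, rate):
    gain -= r - gain
    gain += 25
    if out == r and r >= 6:
        return 20
    else:
        gain *= rate[36]
    for buf in rate:
        gain = 20 - 21
        if rate > 14:
            continue
    r = gain % out
    out = 3 > gain
    rate = gain
    return rate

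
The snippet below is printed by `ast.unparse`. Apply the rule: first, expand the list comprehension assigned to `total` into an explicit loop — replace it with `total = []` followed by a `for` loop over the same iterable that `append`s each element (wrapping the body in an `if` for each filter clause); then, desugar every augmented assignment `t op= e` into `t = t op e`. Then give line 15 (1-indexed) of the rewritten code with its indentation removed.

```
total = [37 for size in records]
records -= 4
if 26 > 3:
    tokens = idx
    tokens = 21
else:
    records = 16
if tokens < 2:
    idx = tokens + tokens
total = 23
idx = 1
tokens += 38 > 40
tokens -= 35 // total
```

tokens = tokens - 35 // total

Transformed code:
total = []
for size in records:
    total.append(37)
records = records - 4
if 26 > 3:
    tokens = idx
    tokens = 21
else:
    records = 16
if tokens < 2:
    idx = tokens + tokens
total = 23
idx = 1
tokens = tokens + (38 > 40)
tokens = tokens - 35 // total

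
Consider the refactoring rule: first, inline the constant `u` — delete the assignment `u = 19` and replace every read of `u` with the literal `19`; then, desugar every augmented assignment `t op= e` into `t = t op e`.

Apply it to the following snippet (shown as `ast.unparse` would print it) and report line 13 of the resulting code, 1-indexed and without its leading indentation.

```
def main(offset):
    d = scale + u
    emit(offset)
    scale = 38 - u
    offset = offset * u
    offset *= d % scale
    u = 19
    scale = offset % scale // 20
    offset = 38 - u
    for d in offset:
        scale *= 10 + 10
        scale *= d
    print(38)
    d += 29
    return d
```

Transformed code:
def main(offset):
    d = scale + 19
    emit(offset)
    scale = 38 - 19
    offset = offset * 19
    offset = offset * (d % scale)
    scale = offset % scale // 20
    offset = 38 - 19
    for d in offset:
        scale = scale * (10 + 10)
        scale = scale * d
    print(38)
    d = d + 29
    return d

d = d + 29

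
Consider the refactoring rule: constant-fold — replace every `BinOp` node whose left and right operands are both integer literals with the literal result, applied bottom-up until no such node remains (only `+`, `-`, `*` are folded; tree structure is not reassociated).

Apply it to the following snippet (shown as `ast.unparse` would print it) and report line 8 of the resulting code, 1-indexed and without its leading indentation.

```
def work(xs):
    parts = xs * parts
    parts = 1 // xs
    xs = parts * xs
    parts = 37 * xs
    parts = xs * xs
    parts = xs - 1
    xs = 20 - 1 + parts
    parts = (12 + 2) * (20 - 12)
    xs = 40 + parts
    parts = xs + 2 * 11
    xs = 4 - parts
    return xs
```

Transformed code:
def work(xs):
    parts = xs * parts
    parts = 1 // xs
    xs = parts * xs
    parts = 37 * xs
    parts = xs * xs
    parts = xs - 1
    xs = 19 + parts
    parts = 112
    xs = 40 + parts
    parts = xs + 22
    xs = 4 - parts
    return xs

xs = 19 + parts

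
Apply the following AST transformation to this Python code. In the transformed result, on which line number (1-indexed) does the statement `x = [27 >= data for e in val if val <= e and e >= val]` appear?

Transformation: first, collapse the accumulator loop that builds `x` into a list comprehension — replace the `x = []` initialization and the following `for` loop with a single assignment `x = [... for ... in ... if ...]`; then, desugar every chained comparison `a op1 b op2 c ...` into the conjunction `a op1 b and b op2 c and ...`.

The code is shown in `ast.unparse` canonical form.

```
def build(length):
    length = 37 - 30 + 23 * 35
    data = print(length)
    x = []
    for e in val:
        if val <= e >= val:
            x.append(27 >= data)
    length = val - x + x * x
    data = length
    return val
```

Transformed code:
def build(length):
    length = 37 - 30 + 23 * 35
    data = print(length)
    x = [27 >= data for e in val if val <= e and e >= val]
    length = val - x + x * x
    data = length
    return val

4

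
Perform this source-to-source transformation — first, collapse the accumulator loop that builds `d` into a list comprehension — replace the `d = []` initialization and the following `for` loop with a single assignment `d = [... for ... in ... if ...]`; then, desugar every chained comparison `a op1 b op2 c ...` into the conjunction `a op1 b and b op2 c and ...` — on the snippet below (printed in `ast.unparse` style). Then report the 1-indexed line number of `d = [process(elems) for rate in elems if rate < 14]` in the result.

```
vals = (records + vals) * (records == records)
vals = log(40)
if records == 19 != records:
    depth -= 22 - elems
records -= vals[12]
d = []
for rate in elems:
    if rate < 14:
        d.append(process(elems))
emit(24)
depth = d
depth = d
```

Transformed code:
vals = (records + vals) * (records == records)
vals = log(40)
if records == 19 and 19 != records:
    depth -= 22 - elems
records -= vals[12]
d = [process(elems) for rate in elems if rate < 14]
emit(24)
depth = d
depth = d

6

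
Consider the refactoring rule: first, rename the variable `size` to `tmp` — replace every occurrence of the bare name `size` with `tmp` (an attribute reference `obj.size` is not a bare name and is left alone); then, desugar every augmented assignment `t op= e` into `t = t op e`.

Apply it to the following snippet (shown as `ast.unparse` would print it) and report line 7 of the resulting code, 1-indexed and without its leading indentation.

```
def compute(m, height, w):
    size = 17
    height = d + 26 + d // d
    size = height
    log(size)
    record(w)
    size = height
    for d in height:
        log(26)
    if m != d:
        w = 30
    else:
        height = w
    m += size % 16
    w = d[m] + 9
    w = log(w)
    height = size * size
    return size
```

Transformed code:
def compute(m, height, w):
    tmp = 17
    height = d + 26 + d // d
    tmp = height
    log(tmp)
    record(w)
    tmp = height
    for d in height:
        log(26)
    if m != d:
        w = 30
    else:
        height = w
    m = m + tmp % 16
    w = d[m] + 9
    w = log(w)
    height = tmp * tmp
    return tmp

tmp = height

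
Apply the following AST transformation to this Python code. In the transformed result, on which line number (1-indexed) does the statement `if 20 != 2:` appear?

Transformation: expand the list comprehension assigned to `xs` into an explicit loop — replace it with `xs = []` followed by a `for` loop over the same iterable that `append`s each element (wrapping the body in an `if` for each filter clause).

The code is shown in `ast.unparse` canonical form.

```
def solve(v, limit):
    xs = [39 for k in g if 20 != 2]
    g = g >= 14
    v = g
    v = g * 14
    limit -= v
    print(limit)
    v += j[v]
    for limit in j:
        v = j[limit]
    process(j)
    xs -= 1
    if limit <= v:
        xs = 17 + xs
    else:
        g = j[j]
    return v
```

Transformed code:
def solve(v, limit):
    xs = []
    for k in g:
        if 20 != 2:
            xs.append(39)
    g = g >= 14
    v = g
    v = g * 14
    limit -= v
    print(limit)
    v += j[v]
    for limit in j:
        v = j[limit]
    process(j)
    xs -= 1
    if limit <= v:
        xs = 17 + xs
    else:
        g = j[j]
    return v

4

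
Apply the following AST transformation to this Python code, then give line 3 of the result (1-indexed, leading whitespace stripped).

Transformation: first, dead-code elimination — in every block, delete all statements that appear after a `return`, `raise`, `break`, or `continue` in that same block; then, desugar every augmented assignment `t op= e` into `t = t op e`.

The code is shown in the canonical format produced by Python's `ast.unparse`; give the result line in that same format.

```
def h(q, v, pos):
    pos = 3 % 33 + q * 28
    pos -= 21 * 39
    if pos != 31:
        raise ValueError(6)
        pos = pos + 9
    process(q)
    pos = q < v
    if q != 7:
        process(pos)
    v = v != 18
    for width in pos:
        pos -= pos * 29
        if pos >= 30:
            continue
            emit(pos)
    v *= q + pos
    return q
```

pos = pos - 21 * 39

Transformed code:
def h(q, v, pos):
    pos = 3 % 33 + q * 28
    pos = pos - 21 * 39
    if pos != 31:
        raise ValueError(6)
    process(q)
    pos = q < v
    if q != 7:
        process(pos)
    v = v != 18
    for width in pos:
        pos = pos - pos * 29
        if pos >= 30:
            continue
    v = v * (q + pos)
    return q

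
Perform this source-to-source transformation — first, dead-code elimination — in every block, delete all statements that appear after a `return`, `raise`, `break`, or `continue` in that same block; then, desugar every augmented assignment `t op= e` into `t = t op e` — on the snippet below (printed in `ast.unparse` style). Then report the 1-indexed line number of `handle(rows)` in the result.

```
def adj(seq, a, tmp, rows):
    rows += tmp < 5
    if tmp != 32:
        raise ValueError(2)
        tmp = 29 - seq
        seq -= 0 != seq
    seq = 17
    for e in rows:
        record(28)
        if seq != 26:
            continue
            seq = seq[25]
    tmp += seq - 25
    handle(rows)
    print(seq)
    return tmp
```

11

Transformed code:
def adj(seq, a, tmp, rows):
    rows = rows + (tmp < 5)
    if tmp != 32:
        raise ValueError(2)
    seq = 17
    for e in rows:
        record(28)
        if seq != 26:
            continue
    tmp = tmp + (seq - 25)
    handle(rows)
    print(seq)
    return tmp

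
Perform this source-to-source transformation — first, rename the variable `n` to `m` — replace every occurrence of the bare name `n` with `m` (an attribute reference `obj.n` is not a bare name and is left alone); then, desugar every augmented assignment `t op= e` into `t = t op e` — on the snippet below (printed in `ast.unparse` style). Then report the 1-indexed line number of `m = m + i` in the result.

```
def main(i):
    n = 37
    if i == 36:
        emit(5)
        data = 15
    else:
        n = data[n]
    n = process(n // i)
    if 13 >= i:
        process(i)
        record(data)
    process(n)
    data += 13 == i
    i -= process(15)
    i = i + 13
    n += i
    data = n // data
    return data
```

Transformed code:
def main(i):
    m = 37
    if i == 36:
        emit(5)
        data = 15
    else:
        m = data[m]
    m = process(m // i)
    if 13 >= i:
        process(i)
        record(data)
    process(m)
    data = data + (13 == i)
    i = i - process(15)
    i = i + 13
    m = m + i
    data = m // data
    return data

16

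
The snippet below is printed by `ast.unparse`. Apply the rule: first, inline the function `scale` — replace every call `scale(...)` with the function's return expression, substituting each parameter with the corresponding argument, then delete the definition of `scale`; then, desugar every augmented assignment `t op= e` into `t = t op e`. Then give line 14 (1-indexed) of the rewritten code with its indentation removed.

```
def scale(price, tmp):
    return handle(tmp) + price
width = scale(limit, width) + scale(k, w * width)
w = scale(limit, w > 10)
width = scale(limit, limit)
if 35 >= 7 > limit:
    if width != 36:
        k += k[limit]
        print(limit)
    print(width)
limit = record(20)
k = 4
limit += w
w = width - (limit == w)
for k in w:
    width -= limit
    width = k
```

Transformed code:
width = handle(width) + limit + (handle(w * width) + k)
w = handle(w > 10) + limit
width = handle(limit) + limit
if 35 >= 7 > limit:
    if width != 36:
        k = k + k[limit]
        print(limit)
    print(width)
limit = record(20)
k = 4
limit = limit + w
w = width - (limit == w)
for k in w:
    width = width - limit
    width = k

width = width - limit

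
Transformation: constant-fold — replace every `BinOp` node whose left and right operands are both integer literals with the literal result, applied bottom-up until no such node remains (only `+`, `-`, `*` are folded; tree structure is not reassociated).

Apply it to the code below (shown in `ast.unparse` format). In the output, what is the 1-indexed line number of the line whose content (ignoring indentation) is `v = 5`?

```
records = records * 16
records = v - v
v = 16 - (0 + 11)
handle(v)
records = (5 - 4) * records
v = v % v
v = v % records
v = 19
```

Transformed code:
records = records * 16
records = v - v
v = 5
handle(v)
records = 1 * records
v = v % v
v = v % records
v = 19

3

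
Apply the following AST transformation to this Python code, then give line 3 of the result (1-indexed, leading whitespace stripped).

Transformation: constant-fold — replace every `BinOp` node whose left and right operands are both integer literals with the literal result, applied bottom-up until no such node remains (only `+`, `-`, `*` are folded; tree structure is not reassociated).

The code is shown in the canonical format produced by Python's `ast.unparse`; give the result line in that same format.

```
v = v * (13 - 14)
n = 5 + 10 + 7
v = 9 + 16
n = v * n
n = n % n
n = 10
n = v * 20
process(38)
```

v = 25

Transformed code:
v = v * -1
n = 22
v = 25
n = v * n
n = n % n
n = 10
n = v * 20
process(38)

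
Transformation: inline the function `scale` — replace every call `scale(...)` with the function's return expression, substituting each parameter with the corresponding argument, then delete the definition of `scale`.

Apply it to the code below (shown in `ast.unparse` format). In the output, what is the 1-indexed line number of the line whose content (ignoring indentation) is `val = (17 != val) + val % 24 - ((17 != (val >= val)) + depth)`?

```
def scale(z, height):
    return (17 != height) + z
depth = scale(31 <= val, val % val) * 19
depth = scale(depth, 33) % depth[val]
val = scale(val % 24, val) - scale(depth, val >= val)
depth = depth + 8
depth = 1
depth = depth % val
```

3

Transformed code:
depth = ((17 != val % val) + (31 <= val)) * 19
depth = ((17 != 33) + depth) % depth[val]
val = (17 != val) + val % 24 - ((17 != (val >= val)) + depth)
depth = depth + 8
depth = 1
depth = depth % val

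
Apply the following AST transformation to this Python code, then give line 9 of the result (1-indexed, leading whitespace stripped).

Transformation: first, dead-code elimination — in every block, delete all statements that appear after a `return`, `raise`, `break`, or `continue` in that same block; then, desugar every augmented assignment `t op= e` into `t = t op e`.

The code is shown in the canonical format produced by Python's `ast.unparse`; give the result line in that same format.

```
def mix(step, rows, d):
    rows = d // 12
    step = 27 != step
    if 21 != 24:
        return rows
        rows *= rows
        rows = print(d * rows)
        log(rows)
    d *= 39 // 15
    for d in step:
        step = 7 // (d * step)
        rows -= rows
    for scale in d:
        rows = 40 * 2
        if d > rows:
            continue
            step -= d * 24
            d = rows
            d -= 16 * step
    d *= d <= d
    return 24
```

rows = rows - rows

Transformed code:
def mix(step, rows, d):
    rows = d // 12
    step = 27 != step
    if 21 != 24:
        return rows
    d = d * (39 // 15)
    for d in step:
        step = 7 // (d * step)
        rows = rows - rows
    for scale in d:
        rows = 40 * 2
        if d > rows:
            continue
    d = d * (d <= d)
    return 24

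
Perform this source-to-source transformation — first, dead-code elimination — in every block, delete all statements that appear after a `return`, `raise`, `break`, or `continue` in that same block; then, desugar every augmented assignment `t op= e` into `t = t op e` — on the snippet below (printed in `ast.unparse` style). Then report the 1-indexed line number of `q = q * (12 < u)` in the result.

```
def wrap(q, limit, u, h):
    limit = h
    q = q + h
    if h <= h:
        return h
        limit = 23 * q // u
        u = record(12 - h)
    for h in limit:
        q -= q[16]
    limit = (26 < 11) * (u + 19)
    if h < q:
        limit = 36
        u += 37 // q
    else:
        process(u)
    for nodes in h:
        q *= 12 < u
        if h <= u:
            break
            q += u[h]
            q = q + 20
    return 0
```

15

Transformed code:
def wrap(q, limit, u, h):
    limit = h
    q = q + h
    if h <= h:
        return h
    for h in limit:
        q = q - q[16]
    limit = (26 < 11) * (u + 19)
    if h < q:
        limit = 36
        u = u + 37 // q
    else:
        process(u)
    for nodes in h:
        q = q * (12 < u)
        if h <= u:
            break
    return 0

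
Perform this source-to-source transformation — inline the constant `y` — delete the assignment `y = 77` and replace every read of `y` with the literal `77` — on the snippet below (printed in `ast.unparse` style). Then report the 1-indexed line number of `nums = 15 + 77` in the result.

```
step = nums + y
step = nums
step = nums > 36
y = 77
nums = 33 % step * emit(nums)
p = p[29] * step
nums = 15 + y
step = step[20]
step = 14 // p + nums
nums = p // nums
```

6

Transformed code:
step = nums + 77
step = nums
step = nums > 36
nums = 33 % step * emit(nums)
p = p[29] * step
nums = 15 + 77
step = step[20]
step = 14 // p + nums
nums = p // nums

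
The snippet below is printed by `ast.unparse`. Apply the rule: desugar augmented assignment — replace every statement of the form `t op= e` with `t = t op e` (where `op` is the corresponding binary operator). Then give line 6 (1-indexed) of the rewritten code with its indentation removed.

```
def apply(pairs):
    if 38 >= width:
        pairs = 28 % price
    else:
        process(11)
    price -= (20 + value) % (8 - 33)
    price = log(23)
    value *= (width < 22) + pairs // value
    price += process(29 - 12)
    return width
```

Transformed code:
def apply(pairs):
    if 38 >= width:
        pairs = 28 % price
    else:
        process(11)
    price = price - (20 + value) % (8 - 33)
    price = log(23)
    value = value * ((width < 22) + pairs // value)
    price = price + process(29 - 12)
    return width

price = price - (20 + value) % (8 - 33)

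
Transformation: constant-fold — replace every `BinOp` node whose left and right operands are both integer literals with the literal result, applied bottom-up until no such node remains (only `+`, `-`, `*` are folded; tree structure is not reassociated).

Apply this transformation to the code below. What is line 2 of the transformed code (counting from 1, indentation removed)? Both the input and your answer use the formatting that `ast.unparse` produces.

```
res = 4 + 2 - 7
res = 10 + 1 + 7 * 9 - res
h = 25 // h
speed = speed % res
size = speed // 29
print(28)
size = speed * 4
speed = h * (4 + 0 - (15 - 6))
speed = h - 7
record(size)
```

Transformed code:
res = -1
res = 74 - res
h = 25 // h
speed = speed % res
size = speed // 29
print(28)
size = speed * 4
speed = h * -5
speed = h - 7
record(size)

res = 74 - res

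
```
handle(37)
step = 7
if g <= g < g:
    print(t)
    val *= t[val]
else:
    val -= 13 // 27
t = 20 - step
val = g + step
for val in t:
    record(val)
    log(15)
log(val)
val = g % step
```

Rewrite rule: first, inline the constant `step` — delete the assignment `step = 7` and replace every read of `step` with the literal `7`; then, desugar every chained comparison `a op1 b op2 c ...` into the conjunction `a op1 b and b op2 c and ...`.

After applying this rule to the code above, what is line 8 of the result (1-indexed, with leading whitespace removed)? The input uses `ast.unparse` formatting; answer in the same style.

Transformed code:
handle(37)
if g <= g and g < g:
    print(t)
    val *= t[val]
else:
    val -= 13 // 27
t = 20 - 7
val = g + 7
for val in t:
    record(val)
    log(15)
log(val)
val = g % 7

val = g + 7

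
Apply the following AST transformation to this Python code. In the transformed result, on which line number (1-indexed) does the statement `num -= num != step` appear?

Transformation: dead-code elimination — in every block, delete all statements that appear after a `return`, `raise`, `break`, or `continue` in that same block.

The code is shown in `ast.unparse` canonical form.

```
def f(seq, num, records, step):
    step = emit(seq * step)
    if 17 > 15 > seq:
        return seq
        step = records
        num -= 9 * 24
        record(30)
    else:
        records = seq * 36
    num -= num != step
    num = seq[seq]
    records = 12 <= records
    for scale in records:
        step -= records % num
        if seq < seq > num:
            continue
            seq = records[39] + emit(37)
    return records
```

Transformed code:
def f(seq, num, records, step):
    step = emit(seq * step)
    if 17 > 15 > seq:
        return seq
    else:
        records = seq * 36
    num -= num != step
    num = seq[seq]
    records = 12 <= records
    for scale in records:
        step -= records % num
        if seq < seq > num:
            continue
    return records

7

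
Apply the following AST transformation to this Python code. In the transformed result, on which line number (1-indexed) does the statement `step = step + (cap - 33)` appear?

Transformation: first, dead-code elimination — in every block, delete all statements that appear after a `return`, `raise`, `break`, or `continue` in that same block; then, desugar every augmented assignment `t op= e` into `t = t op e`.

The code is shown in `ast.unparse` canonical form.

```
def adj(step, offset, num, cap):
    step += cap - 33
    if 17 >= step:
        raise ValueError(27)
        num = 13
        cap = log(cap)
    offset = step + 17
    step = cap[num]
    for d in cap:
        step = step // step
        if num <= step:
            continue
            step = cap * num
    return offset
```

Transformed code:
def adj(step, offset, num, cap):
    step = step + (cap - 33)
    if 17 >= step:
        raise ValueError(27)
    offset = step + 17
    step = cap[num]
    for d in cap:
        step = step // step
        if num <= step:
            continue
    return offset

2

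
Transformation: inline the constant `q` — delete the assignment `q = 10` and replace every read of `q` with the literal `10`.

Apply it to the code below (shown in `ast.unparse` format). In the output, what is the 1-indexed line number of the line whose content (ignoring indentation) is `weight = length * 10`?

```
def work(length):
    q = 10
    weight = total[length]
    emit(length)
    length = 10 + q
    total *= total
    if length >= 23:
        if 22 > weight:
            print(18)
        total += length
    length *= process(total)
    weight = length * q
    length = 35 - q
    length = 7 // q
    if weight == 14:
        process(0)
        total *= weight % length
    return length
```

11

Transformed code:
def work(length):
    weight = total[length]
    emit(length)
    length = 10 + 10
    total *= total
    if length >= 23:
        if 22 > weight:
            print(18)
        total += length
    length *= process(total)
    weight = length * 10
    length = 35 - 10
    length = 7 // 10
    if weight == 14:
        process(0)
        total *= weight % length
    return length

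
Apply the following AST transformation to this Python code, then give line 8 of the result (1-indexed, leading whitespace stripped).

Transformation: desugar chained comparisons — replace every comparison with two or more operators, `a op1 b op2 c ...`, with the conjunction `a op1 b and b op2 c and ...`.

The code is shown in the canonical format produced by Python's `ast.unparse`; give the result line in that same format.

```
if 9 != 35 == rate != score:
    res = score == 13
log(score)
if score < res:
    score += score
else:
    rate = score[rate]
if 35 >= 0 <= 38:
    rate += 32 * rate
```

Transformed code:
if 9 != 35 and 35 == rate and (rate != score):
    res = score == 13
log(score)
if score < res:
    score += score
else:
    rate = score[rate]
if 35 >= 0 and 0 <= 38:
    rate += 32 * rate

if 35 >= 0 and 0 <= 38: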